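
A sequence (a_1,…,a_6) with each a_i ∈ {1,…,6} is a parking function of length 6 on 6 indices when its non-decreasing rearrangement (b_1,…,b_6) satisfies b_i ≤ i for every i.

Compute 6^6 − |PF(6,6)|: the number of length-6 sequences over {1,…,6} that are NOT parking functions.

|PF| = (7−6)·7^(6−1) = 1·16807 = 16807 (Pollak)
Check (5,1,5,4,6,4) → sorted (1,4,4,5,5,6): b_2=4>2, not a PF.
Total 46656; non-PF = 46656−16807 = 29849

29849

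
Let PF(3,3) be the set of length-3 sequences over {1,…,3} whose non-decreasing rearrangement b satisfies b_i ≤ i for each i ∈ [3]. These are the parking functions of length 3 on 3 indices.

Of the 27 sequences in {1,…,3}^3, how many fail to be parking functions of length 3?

11

|PF| = 1·4^2 = 1×16 = 16 [KW]
One tuple (3,3,2) → sorted (2,3,3): b_1=2>1, not a PF.
So 27 − 16 = 11 fail.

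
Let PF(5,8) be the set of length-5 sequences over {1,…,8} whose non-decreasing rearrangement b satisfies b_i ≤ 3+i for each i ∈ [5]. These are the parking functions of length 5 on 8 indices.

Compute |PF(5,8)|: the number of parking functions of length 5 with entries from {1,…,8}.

26244

|PF(5,8)| = (9−5)·9^(5−1) = 4·6561 = 26244 (Pollak)
Example (7,4,1,7,2) → sorted (1,2,4,7,7): b_i ≤ 3+i ∀i, a PF.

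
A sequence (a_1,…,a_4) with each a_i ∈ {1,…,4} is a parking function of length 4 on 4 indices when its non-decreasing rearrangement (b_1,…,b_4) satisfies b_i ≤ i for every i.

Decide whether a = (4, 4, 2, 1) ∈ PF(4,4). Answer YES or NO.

Rearranged: b = (1, 2, 4, 4).
  b_1=1 ≤ 1
  b_2=2 ≤ 2
  b_3=4 > 3
  fails at i=3 ⇒ NO

NO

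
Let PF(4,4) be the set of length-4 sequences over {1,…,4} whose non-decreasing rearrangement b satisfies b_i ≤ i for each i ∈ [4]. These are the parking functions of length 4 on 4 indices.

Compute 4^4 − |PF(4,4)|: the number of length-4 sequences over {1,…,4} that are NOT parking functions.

131

|PF| = (4+1−4)·(4+1)^{4−1} = 1·125 = 125
E.g. (2,4,4,3) → sorted (2,3,4,4): b_1=2>1, not a PF.
4^4 − 125 = 256 − 125 = 131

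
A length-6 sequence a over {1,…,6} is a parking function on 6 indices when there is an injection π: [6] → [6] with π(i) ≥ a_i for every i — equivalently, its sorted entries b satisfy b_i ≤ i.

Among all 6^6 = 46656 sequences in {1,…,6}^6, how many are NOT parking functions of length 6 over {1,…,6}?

Count = (6+1−6)·(6+1)^{6−1} = 1·16807 = 16807 (Konheim–Weiss)
One tuple (6,3,5,6,6,4) → sorted (3,4,5,6,6,6): b_1=3>1, not a PF.
Total 46656; non-PF = 46656−16807 = 29849

29849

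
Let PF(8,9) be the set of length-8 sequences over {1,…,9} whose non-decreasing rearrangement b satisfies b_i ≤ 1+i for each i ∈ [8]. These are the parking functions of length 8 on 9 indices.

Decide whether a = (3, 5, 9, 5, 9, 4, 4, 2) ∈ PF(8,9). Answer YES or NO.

Sorted: b = (2, 3, 4, 4, 5, 5, 9, 9).
  b_1=2 ≤ 2
  b_2=3 ≤ 3
  b_3=4 ≤ 4
  b_4=4 ≤ 5
  b_5=5 ≤ 6
  b_6=5 ≤ 7
  b_7=9 > 8
  fails at i=7 ⇒ NO

NO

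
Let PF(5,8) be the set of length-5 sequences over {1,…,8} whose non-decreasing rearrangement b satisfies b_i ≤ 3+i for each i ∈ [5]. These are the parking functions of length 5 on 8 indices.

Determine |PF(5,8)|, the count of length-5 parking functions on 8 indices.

#PF = (9−5)·9^(5−1) = 4·6561 = 26244 [KW]
Check (2,7,6,5,4) → sorted (2,4,5,6,7): b_i ≤ 3+i ∀i, a PF.

26244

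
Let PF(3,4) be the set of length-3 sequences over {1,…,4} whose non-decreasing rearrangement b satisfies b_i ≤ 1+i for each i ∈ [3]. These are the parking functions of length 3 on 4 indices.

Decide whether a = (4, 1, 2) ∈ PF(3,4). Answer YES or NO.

YES

Sorted: b = (1, 2, 4).
  b_1=1 ≤ 2
  b_2=2 ≤ 3
  b_3=4 ≤ 4
All bounds hold ⇒ YES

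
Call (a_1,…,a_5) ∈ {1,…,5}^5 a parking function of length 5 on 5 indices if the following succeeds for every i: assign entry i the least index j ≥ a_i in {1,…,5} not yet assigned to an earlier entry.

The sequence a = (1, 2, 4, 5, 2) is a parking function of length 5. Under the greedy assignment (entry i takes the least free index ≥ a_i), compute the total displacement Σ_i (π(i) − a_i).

1

Σπ = 15 ({1..5} each once); Σa = 1+2+4+5+2 = 14; disp = 15−14 = 1.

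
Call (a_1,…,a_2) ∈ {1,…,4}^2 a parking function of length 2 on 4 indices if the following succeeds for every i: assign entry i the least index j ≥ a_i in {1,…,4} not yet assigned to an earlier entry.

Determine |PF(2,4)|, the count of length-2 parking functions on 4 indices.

#PF = (4+1−2)·(4+1)^{2−1} = 3 · 5 = 15 (Pollak)
One tuple (2,4) → sorted (2,4): b_i ≤ 2+i ∀i, a PF.

15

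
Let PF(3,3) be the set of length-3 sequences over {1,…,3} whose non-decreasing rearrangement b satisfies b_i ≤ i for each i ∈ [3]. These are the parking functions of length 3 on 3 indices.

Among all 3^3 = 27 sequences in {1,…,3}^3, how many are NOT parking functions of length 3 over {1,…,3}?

#PF = (4−3)·4^(3−1) = 1 · 16 = 16 [KW]
Check (1,3,3) → sorted (1,3,3): b_2=3>2, not a PF.
Total 27; non-PF = 27−16 = 11

11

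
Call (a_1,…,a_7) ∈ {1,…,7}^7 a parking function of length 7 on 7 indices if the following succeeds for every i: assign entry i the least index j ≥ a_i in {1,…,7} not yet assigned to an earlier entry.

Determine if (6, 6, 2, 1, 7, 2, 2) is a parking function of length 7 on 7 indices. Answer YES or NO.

Rearranged: b = (1, 2, 2, 2, 6, 6, 7).
  b_1=1 ≤ 1
  b_2=2 ≤ 2
  b_3=2 ≤ 3
  b_4=2 ≤ 4
  b_5=6 > 5
  fails at i=5 ⇒ NO

NO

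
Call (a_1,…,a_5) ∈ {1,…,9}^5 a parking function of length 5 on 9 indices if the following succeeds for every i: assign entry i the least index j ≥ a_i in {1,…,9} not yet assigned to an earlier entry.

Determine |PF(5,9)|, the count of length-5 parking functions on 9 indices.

|PF| = 5·10^4 = 5 · 10000 = 50000 (Pollak)
Check (4,3,6,9,3) → sorted (3,3,4,6,9): b_i ≤ 4+i ∀i, a PF.

50000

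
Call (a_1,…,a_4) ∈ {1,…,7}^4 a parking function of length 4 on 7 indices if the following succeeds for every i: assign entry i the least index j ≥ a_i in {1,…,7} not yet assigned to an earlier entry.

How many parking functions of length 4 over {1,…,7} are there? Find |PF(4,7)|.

2048

#PF = (7+1−4)·(7+1)^{4−1} = 4×512 = 2048 [KW]
E.g. (5,3,7,2) → sorted (2,3,5,7): b_i ≤ 3+i ∀i, a PF.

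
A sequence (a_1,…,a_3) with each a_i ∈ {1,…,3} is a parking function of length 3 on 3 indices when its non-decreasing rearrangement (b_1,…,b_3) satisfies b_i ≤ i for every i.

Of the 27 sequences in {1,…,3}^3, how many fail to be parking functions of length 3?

11

|PF| = (4−3)·4^(3−1) = 1 · 16 = 16 (Konheim–Weiss)
Example (3,2,2) → sorted (2,2,3): b_1=2>1, not a PF.
So 27 − 16 = 11 fail.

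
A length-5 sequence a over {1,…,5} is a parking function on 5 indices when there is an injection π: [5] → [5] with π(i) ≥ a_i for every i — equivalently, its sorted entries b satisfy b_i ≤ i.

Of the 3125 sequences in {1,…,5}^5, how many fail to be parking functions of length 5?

Count = 1·6^4 = 1×1296 = 1296 (Konheim–Weiss)
One tuple (3,2,5,2,5) → sorted (2,2,3,5,5): b_1=2>1, not a PF.
5^5 − 1296 = 3125 − 1296 = 1829

1829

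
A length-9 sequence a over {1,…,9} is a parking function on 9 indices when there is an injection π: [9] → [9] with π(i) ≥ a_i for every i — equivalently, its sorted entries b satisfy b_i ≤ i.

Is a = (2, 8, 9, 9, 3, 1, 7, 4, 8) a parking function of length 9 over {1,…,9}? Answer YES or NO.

Order a: b = (1, 2, 3, 4, 7, 8, 8, 9, 9).
  b_1=1 ≤ 1
  b_2=2 ≤ 2
  b_3=3 ≤ 3
  b_4=4 ≤ 4
  b_5=7 > 5
  fails at i=5 ⇒ NO

NO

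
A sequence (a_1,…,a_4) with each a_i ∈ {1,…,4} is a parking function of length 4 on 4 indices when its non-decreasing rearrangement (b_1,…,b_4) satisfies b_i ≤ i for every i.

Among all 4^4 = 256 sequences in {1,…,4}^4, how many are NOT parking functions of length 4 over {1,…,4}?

131

|PF| = (4−4+1)·(4+1)^(4−1) = 1·125 = 125 (Konheim–Weiss)
E.g. (4,4,1,4) → sorted (1,4,4,4): b_2=4>2, not a PF.
4^4 − 125 = 256 − 125 = 131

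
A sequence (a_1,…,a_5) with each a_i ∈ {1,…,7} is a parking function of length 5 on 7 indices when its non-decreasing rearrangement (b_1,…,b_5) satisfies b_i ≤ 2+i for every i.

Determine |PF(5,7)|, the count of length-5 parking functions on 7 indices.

12288

|PF(5,7)| = (8−5)·8^(5−1) = 3·4096 = 12288 (Pollak)
E.g. (3,2,7,6,1) → sorted (1,2,3,6,7): b_i ≤ 2+i ∀i, a PF.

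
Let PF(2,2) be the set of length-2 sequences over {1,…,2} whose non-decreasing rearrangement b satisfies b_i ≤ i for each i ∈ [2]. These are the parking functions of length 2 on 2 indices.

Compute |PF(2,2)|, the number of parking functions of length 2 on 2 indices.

#PF = 1·3^1 = 1·3 = 3 (Pollak)
Check (1,2) → sorted (1,2): b_i ≤ i ∀i, a PF.

3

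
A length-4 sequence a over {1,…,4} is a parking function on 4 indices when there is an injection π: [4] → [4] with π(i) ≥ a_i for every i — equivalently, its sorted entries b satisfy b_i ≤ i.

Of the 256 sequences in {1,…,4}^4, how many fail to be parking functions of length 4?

#PF = 1·5^3 = 1·125 = 125 (Pollak)
Check (1,1,4,4) → sorted (1,1,4,4): b_3=4>3, not a PF.
So 256 − 125 = 131 fail.

131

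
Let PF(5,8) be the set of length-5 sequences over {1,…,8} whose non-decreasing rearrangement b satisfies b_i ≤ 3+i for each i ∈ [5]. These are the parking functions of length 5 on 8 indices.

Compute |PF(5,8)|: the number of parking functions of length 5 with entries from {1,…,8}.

26244

#PF = (8+1−5)·(8+1)^{5−1} = 4 · 6561 = 26244
E.g. (6,2,4,7,5) → sorted (2,4,5,6,7): b_i ≤ 3+i ∀i, a PF.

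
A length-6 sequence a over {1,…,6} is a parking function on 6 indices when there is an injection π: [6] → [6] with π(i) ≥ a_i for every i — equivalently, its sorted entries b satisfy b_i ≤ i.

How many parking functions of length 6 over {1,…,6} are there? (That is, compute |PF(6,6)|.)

16807

|PF(6,6)| = (7−6)·7^(6−1) = 1·16807 = 16807
E.g. (4,2,1,2,2,2) → sorted (1,2,2,2,2,4): b_i ≤ i ∀i, a PF.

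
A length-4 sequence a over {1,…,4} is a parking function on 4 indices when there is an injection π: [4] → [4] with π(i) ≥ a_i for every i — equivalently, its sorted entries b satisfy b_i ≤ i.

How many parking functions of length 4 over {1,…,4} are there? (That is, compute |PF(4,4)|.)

#PF = (5−4)·5^(4−1) = 1×125 = 125 (Pollak)
Check (1,2,3,3) → sorted (1,2,3,3): b_i ≤ i ∀i, a PF.

125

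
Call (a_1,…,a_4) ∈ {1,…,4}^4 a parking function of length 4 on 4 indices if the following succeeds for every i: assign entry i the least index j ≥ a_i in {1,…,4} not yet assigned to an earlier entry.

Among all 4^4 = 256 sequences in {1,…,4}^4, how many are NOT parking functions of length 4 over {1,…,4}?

|PF| = (5−4)·5^(4−1) = 1·125 = 125 (Konheim–Weiss)
E.g. (2,3,2,2) → sorted (2,2,2,3): b_1=2>1, not a PF.
Total 256; non-PF = 256−125 = 131

131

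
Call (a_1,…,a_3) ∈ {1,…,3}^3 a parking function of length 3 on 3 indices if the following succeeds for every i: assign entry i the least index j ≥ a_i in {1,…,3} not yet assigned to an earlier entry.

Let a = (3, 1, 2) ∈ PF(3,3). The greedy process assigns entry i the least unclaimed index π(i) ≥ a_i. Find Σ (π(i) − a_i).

Σπ = 3·4/2 = 6 (π permutes [3]); Σa = 3+1+2 = 6; disp = 6−6 = 0.

0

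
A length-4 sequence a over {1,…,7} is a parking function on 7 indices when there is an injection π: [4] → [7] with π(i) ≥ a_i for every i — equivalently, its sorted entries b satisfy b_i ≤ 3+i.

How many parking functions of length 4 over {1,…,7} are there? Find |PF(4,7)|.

Count = (7−4+1)·(7+1)^(4−1) = 4×512 = 2048
Example (3,1,4,7) → sorted (1,3,4,7): b_i ≤ 3+i ∀i, a PF.

2048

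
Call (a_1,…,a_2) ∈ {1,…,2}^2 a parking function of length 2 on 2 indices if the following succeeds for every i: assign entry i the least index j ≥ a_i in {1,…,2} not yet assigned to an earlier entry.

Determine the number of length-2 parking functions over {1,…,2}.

Count = 1·3^1 = 1×3 = 3
E.g. (2,1) → sorted (1,2): b_i ≤ i ∀i, a PF.

3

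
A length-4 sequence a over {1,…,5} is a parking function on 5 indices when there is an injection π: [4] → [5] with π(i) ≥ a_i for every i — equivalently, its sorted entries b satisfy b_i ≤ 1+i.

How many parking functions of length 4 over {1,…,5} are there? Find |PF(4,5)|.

#PF = (5−4+1)·(5+1)^(4−1) = 2×216 = 432
E.g. (1,2,2,3) → sorted (1,2,2,3): b_i ≤ 1+i ∀i, a PF.

432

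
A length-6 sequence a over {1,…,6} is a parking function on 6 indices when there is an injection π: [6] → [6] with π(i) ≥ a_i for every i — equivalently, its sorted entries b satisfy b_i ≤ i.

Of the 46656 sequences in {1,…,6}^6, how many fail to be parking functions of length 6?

Count = 1·7^5 = 1×16807 = 16807 (Konheim–Weiss)
Check (6,1,6,5,5,6) → sorted (1,5,5,6,6,6): b_2=5>2, not a PF.
Total 46656; non-PF = 46656−16807 = 29849

29849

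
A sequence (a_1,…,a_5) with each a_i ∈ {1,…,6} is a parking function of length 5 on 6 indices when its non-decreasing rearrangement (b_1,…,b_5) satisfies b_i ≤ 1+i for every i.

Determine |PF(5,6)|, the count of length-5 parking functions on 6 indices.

|PF(5,6)| = (6−5+1)·(6+1)^(5−1) = 2·2401 = 4802 [KW]
E.g. (3,4,2,5,1) → sorted (1,2,3,4,5): b_i ≤ 1+i ∀i, a PF.

4802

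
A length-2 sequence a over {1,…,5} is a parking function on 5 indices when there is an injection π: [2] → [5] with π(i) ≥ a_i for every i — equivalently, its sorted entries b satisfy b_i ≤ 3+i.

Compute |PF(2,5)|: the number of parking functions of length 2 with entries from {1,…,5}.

|PF(2,5)| = (5+1−2)·(5+1)^{2−1} = 4 · 6 = 24 [KW]
Example (3,3) → sorted (3,3): b_i ≤ 3+i ∀i, a PF.

24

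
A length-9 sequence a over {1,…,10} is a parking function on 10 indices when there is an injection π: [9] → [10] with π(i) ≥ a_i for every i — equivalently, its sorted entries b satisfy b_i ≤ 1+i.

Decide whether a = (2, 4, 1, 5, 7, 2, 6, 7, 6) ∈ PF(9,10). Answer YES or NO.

YES

Rearranged: b = (1, 2, 2, 4, 5, 6, 6, 7, 7).
  b_1=1 ≤ 2
  b_2=2 ≤ 3
  b_3=2 ≤ 4
  b_4=4 ≤ 5
  b_5=5 ≤ 6
  b_6=6 ≤ 7
  b_7=6 ≤ 8
  b_8=7 ≤ 9
  b_9=7 ≤ 10
All bounds hold ⇒ YES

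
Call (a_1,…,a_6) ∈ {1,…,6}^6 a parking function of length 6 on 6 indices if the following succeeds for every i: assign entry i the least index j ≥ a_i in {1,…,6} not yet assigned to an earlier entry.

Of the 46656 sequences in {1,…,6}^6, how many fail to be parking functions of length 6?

|PF| = (6−6+1)·(6+1)^(6−1) = 1·16807 = 16807
Example (6,2,5,3,6,5) → sorted (2,3,5,5,6,6): b_1=2>1, not a PF.
So 46656 − 16807 = 29849 fail.

29849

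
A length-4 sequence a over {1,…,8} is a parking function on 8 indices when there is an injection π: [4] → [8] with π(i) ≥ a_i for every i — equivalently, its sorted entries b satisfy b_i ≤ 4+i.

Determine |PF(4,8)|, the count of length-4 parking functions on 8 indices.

Count = (8−4+1)·(8+1)^(4−1) = 5 · 729 = 3645 [KW]
Check (2,4,1,5) → sorted (1,2,4,5): b_i ≤ 4+i ∀i, a PF.

3645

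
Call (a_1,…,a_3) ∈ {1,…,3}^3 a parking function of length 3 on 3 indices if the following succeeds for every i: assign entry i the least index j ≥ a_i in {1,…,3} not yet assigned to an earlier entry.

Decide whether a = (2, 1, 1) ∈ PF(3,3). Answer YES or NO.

YES

Order a: b = (1, 1, 2).
  b_1=1 ≤ 1
  b_2=1 ≤ 2
  b_3=2 ≤ 3
All bounds hold ⇒ YES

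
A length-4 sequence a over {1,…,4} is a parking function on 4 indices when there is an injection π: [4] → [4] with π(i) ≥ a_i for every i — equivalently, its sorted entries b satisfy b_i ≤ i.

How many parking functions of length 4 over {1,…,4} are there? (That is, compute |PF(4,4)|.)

125

|PF(4,4)| = (5−4)·5^(4−1) = 1 · 125 = 125
One tuple (3,2,1,3) → sorted (1,2,3,3): b_i ≤ i ∀i, a PF.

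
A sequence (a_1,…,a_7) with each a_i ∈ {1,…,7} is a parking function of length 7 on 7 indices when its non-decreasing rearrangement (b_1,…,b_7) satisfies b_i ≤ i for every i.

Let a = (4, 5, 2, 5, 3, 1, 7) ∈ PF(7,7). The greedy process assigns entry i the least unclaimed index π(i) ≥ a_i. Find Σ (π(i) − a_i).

Σπ = 28 ({1..7} each once); Σa = 4+5+2+5+3+1+7 = 27; disp = 28−27 = 1.

1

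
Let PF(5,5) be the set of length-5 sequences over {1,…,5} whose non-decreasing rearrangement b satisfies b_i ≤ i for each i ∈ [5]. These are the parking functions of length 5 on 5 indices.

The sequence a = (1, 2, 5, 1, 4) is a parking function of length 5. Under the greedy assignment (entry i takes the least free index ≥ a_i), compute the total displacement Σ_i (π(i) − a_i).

Σπ = 15 ({1..5} each once); Σa = 1+2+5+1+4 = 13; disp = 15−13 = 2.

2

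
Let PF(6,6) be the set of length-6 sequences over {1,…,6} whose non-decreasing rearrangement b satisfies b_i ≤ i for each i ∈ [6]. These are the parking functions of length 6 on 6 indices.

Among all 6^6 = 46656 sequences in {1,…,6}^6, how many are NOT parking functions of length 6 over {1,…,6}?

29849

|PF(6,6)| = 1·7^5 = 1 · 16807 = 16807 [KW]
One tuple (6,2,6,2,6,1) → sorted (1,2,2,6,6,6): b_4=6>4, not a PF.
Total 46656; non-PF = 46656−16807 = 29849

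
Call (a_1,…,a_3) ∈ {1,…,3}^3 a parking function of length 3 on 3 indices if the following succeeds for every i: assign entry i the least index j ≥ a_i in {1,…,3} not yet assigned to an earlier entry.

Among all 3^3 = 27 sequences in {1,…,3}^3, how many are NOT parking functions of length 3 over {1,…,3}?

11

#PF = 1·4^2 = 1·16 = 16 (Pollak)
Example (3,1,3) → sorted (1,3,3): b_2=3>2, not a PF.
Total 27; non-PF = 27−16 = 11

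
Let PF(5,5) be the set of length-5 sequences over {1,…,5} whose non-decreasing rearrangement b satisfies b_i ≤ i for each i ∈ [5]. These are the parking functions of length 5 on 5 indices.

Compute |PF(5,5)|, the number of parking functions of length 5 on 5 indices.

1296

Count = (6−5)·6^(5−1) = 1·1296 = 1296
One tuple (2,4,2,1,3) → sorted (1,2,2,3,4): b_i ≤ i ∀i, a PF.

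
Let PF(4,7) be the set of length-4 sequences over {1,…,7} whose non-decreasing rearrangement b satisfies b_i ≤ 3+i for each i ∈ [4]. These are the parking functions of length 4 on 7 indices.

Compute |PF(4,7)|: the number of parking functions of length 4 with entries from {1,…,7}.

|PF| = 4·8^3 = 4×512 = 2048 [KW]
E.g. (4,7,5,3) → sorted (3,4,5,7): b_i ≤ 3+i ∀i, a PF.

2048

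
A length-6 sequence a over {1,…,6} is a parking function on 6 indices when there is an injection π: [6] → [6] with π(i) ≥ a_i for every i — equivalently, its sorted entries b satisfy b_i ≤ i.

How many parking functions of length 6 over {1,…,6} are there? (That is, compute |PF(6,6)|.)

16807

#PF = (7−6)·7^(6−1) = 1×16807 = 16807 [KW]
E.g. (6,1,3,4,1,2) → sorted (1,1,2,3,4,6): b_i ≤ i ∀i, a PF.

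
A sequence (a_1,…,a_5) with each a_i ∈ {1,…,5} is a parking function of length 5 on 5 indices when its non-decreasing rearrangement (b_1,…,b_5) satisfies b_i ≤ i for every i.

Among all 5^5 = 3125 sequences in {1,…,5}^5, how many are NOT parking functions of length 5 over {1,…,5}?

Count = (6−5)·6^(5−1) = 1×1296 = 1296 (Konheim–Weiss)
One tuple (3,2,5,5,5) → sorted (2,3,5,5,5): b_1=2>1, not a PF.
Total 3125; non-PF = 3125−1296 = 1829

1829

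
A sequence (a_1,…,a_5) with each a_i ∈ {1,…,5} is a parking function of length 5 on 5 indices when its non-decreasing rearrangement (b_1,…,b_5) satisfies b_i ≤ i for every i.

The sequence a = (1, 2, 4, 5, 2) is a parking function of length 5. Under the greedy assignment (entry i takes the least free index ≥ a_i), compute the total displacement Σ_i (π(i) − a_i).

Σπ = 5·6/2 = 15 (π permutes [5]); Σa = 1+2+4+5+2 = 14; disp = 15−14 = 1.

1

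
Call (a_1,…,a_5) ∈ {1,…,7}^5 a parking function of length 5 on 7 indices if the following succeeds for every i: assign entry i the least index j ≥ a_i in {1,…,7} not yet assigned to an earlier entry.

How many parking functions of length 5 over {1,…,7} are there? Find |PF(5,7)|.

12288

|PF| = (7+1−5)·(7+1)^{5−1} = 3·4096 = 12288 [KW]
E.g. (6,2,6,4,3) → sorted (2,3,4,6,6): b_i ≤ 2+i ∀i, a PF.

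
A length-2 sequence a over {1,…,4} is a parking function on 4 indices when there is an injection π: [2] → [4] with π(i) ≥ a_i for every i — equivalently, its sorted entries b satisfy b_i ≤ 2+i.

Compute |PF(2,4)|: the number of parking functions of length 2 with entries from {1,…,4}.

15

|PF| = (4+1−2)·(4+1)^{2−1} = 3·5 = 15
One tuple (1,3) → sorted (1,3): b_i ≤ 2+i ∀i, a PF.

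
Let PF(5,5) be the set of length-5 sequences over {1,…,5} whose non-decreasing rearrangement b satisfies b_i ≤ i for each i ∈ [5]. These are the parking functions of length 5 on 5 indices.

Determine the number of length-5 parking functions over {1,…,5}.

|PF(5,5)| = (5+1−5)·(5+1)^{5−1} = 1×1296 = 1296 [KW]
Example (3,2,5,1,2) → sorted (1,2,2,3,5): b_i ≤ i ∀i, a PF.

1296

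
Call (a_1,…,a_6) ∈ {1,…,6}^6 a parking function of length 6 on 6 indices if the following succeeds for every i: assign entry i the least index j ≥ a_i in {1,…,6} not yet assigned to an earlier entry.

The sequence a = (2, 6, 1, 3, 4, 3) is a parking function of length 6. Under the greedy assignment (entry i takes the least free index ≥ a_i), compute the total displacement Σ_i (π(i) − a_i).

Σπ(i) = 1+…+6 = 21; Σa = 2+6+1+3+4+3 = 19; disp = 21−19 = 2.

2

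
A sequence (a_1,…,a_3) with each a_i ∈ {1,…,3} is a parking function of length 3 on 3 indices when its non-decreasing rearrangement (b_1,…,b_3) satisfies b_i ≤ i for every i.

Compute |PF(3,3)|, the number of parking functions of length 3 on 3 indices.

|PF| = (3−3+1)·(3+1)^(3−1) = 1·16 = 16 (Pollak)
Example (3,1,2) → sorted (1,2,3): b_i ≤ i ∀i, a PF.

16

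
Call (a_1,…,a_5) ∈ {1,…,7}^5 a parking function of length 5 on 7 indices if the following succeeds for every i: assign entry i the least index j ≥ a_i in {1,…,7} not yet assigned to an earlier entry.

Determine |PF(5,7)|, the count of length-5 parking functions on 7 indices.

12288

Count = (7+1−5)·(7+1)^{5−1} = 3·4096 = 12288
Check (6,1,5,2,3) → sorted (1,2,3,5,6): b_i ≤ 2+i ∀i, a PF.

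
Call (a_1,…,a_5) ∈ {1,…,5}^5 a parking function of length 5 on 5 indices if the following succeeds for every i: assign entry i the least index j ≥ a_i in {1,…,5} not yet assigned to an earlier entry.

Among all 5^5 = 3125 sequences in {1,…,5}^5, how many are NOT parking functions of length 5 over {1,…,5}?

1829

|PF(5,5)| = (6−5)·6^(5−1) = 1·1296 = 1296
Example (2,5,3,3,5) → sorted (2,3,3,5,5): b_1=2>1, not a PF.
So 3125 − 1296 = 1829 fail.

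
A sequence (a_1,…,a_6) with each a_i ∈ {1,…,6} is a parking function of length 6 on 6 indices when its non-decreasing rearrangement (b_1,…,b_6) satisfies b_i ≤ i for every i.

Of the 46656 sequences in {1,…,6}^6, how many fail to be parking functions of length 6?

|PF(6,6)| = (7−6)·7^(6−1) = 1·16807 = 16807 [KW]
Example (5,2,4,3,3,3) → sorted (2,3,3,3,4,5): b_1=2>1, not a PF.
So 46656 − 16807 = 29849 fail.

29849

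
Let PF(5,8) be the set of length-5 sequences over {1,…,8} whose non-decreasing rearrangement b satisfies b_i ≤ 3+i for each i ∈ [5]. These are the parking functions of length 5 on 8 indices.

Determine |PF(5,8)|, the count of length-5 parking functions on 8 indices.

#PF = (8+1−5)·(8+1)^{5−1} = 4 · 6561 = 26244
Example (8,3,2,5,3) → sorted (2,3,3,5,8): b_i ≤ 3+i ∀i, a PF.

26244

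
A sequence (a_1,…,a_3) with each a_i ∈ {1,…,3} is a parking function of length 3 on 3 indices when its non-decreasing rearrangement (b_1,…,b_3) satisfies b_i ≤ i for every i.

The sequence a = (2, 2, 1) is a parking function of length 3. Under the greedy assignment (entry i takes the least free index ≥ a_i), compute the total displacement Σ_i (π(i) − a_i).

1

Σπ = 3·4/2 = 6 (π permutes [3]); Σa = 2+2+1 = 5; disp = 6−5 = 1.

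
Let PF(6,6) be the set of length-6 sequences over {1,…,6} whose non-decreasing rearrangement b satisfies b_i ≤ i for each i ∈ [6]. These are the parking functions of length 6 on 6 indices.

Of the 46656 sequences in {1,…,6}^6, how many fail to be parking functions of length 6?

29849

|PF(6,6)| = 1·7^5 = 1·16807 = 16807 [KW]
E.g. (6,4,6,4,4,4) → sorted (4,4,4,4,6,6): b_1=4>1, not a PF.
So 46656 − 16807 = 29849 fail.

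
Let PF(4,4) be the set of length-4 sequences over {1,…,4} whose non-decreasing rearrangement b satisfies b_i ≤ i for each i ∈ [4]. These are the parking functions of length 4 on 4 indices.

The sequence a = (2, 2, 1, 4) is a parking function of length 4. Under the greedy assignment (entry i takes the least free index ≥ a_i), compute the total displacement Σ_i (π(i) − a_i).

1

Σπ = 10 ({1..4} each once); Σa = 2+2+1+4 = 9; disp = 10−9 = 1.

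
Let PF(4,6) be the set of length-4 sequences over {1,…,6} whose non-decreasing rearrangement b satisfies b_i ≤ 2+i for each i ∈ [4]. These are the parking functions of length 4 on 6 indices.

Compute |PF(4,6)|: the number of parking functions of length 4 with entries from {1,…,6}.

|PF| = 3·7^3 = 3×343 = 1029 [KW]
Example (4,1,2,5) → sorted (1,2,4,5): b_i ≤ 2+i ∀i, a PF.

1029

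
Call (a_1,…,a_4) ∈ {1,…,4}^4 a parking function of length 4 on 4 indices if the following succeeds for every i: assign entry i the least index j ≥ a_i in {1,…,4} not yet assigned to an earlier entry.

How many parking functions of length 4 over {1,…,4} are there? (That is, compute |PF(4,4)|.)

#PF = (5−4)·5^(4−1) = 1×125 = 125 [KW]
E.g. (1,1,4,1) → sorted (1,1,1,4): b_i ≤ i ∀i, a PF.

125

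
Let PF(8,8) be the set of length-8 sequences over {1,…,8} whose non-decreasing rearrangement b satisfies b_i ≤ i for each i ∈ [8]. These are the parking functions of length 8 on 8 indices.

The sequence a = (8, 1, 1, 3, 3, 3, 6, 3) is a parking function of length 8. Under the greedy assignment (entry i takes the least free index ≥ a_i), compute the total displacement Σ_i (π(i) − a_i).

8

Σπ(i) = 1+…+8 = 36; Σa = 8+1+1+3+3+3+6+3 = 28; disp = 36−28 = 8.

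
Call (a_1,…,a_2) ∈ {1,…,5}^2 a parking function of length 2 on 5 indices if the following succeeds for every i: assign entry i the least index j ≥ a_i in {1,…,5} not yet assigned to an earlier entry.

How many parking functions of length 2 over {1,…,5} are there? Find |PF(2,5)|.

24

|PF(2,5)| = (5−2+1)·(5+1)^(2−1) = 4·6 = 24 (Pollak)
Example (2,3) → sorted (2,3): b_i ≤ 3+i ∀i, a PF.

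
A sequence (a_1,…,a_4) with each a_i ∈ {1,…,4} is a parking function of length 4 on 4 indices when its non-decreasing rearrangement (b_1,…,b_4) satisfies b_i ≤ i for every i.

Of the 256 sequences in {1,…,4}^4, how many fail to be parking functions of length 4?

131

|PF(4,4)| = (4−4+1)·(4+1)^(4−1) = 1 · 125 = 125 (Konheim–Weiss)
Example (3,1,3,3) → sorted (1,3,3,3): b_2=3>2, not a PF.
4^4 − 125 = 256 − 125 = 131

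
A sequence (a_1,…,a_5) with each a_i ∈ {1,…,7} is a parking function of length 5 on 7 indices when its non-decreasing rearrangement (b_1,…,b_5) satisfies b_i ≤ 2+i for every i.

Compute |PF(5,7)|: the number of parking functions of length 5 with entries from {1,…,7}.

12288

|PF(5,7)| = (7+1−5)·(7+1)^{5−1} = 3·4096 = 12288 [KW]
Example (1,1,2,4,1) → sorted (1,1,1,2,4): b_i ≤ 2+i ∀i, a PF.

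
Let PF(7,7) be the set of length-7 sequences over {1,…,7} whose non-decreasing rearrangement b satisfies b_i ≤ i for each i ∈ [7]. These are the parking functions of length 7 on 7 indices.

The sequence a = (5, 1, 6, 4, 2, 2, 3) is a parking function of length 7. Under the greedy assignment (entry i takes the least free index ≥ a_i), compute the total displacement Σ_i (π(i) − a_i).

Σπ = 28 ({1..7} each once); Σa = 5+1+6+4+2+2+3 = 23; disp = 28−23 = 5.

5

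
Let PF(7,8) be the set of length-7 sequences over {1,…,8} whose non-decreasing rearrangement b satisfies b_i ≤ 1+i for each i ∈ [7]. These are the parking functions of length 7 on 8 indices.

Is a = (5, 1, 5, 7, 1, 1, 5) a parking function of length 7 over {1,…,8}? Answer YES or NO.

Sorted: b = (1, 1, 1, 5, 5, 5, 7).
  b_1=1 ≤ 2
  b_2=1 ≤ 3
  b_3=1 ≤ 4
  b_4=5 ≤ 5
  b_5=5 ≤ 6
  b_6=5 ≤ 7
  b_7=7 ≤ 8
All bounds hold ⇒ YES

YES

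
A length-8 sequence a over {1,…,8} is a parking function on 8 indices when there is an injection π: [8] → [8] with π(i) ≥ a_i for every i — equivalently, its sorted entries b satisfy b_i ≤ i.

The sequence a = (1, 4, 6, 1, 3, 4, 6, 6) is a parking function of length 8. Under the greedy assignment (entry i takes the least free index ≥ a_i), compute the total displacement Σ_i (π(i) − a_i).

5

Σπ = 8·9/2 = 36 (π permutes [8]); Σa = 1+4+6+1+3+4+6+6 = 31; disp = 36−31 = 5.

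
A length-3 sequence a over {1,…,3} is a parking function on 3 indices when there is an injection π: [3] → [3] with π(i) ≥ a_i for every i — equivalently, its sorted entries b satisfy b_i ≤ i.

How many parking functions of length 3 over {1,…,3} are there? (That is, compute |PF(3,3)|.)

16

Count = 1·4^2 = 1·16 = 16 [KW]
E.g. (2,1,2) → sorted (1,2,2): b_i ≤ i ∀i, a PF.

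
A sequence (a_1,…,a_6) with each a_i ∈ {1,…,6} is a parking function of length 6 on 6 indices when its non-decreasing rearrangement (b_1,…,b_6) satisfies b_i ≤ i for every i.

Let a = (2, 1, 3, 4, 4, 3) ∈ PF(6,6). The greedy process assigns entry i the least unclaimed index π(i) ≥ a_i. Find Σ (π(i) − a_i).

4

Σπ(i) = 1+…+6 = 21; Σa = 2+1+3+4+4+3 = 17; disp = 21−17 = 4.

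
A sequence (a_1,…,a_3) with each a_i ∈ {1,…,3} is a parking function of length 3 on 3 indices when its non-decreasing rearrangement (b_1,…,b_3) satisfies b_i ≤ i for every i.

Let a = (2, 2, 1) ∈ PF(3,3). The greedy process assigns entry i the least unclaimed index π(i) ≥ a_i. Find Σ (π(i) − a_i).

Σπ = 6 ({1..3} each once); Σa = 2+2+1 = 5; disp = 6−5 = 1.

1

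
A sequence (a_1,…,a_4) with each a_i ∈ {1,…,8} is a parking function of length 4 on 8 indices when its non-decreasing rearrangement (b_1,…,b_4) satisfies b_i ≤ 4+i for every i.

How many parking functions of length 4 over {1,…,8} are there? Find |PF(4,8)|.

|PF(4,8)| = 5·9^3 = 5×729 = 3645 [KW]
Example (1,3,6,3) → sorted (1,3,3,6): b_i ≤ 4+i ∀i, a PF.

3645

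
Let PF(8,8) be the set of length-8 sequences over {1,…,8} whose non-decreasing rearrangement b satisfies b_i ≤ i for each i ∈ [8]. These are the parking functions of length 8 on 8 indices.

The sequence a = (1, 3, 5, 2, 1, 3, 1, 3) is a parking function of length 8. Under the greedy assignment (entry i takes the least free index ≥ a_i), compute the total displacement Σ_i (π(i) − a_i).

Σπ(i) = 1+…+8 = 36; Σa = 1+3+5+2+1+3+1+3 = 19; disp = 36−19 = 17.

17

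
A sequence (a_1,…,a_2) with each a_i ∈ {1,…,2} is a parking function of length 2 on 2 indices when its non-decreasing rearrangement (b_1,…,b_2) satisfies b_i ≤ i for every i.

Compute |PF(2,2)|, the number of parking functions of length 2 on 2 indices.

#PF = (2−2+1)·(2+1)^(2−1) = 1 · 3 = 3 (Pollak)
Example (1,2) → sorted (1,2): b_i ≤ i ∀i, a PF.

3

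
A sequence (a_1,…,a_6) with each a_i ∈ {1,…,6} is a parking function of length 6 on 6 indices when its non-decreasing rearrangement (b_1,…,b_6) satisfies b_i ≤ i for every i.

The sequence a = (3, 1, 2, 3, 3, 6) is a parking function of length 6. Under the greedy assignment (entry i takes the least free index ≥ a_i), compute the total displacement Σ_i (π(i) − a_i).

3

Σπ = 21 ({1..6} each once); Σa = 3+1+2+3+3+6 = 18; disp = 21−18 = 3.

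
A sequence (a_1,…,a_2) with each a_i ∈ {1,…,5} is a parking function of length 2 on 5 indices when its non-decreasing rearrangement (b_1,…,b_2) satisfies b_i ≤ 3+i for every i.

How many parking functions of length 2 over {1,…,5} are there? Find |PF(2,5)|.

24

#PF = (6−2)·6^(2−1) = 4×6 = 24 [KW]
One tuple (5,4) → sorted (4,5): b_i ≤ 3+i ∀i, a PF.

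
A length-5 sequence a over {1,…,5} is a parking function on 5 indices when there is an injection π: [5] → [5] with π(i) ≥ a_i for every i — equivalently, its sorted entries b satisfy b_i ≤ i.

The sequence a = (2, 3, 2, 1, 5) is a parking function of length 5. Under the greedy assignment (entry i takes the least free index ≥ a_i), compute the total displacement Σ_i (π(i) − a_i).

2

Σπ = 5·6/2 = 15 (π permutes [5]); Σa = 2+3+2+1+5 = 13; disp = 15−13 = 2.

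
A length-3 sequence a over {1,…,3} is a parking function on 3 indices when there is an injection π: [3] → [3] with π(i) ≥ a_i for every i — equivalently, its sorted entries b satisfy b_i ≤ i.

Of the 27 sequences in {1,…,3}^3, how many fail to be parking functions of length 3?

11

#PF = 1·4^2 = 1 · 16 = 16 (Pollak)
One tuple (3,3,3) → sorted (3,3,3): b_1=3>1, not a PF.
So 27 − 16 = 11 fail.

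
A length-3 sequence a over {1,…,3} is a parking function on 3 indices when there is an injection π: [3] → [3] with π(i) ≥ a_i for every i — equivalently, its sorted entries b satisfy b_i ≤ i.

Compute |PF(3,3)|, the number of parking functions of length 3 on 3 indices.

16

#PF = (3−3+1)·(3+1)^(3−1) = 1 · 16 = 16 (Pollak)
Example (1,2,3) → sorted (1,2,3): b_i ≤ i ∀i, a PF.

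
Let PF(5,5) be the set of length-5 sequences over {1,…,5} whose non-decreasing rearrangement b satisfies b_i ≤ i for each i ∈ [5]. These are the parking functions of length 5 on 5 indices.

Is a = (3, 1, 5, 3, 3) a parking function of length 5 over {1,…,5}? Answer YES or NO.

Sorted: b = (1, 3, 3, 3, 5).
  b_1=1 ≤ 1
  b_2=3 > 2
  fails at i=2 ⇒ NO

NO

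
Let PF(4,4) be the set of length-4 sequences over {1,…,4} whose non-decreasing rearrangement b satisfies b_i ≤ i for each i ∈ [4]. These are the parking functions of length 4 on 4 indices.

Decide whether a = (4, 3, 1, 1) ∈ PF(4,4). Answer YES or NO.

Sorted: b = (1, 1, 3, 4).
  b_1=1 ≤ 1
  b_2=1 ≤ 2
  b_3=3 ≤ 3
  b_4=4 ≤ 4
All bounds hold ⇒ YES

YES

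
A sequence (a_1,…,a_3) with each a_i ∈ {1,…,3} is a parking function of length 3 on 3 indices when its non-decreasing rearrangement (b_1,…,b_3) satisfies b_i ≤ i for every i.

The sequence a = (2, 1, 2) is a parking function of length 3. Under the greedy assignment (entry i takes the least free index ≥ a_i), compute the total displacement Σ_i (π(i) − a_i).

1

Σπ(i) = 1+…+3 = 6; Σa = 2+1+2 = 5; disp = 6−5 = 1.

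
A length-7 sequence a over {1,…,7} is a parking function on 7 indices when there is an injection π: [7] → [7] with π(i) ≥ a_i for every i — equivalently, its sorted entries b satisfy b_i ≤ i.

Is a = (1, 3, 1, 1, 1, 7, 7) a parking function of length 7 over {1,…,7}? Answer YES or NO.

NO

Order a: b = (1, 1, 1, 1, 3, 7, 7).
  b_1=1 ≤ 1
  b_2=1 ≤ 2
  b_3=1 ≤ 3
  b_4=1 ≤ 4
  b_5=3 ≤ 5
  b_6=7 > 6
  fails at i=6 ⇒ NO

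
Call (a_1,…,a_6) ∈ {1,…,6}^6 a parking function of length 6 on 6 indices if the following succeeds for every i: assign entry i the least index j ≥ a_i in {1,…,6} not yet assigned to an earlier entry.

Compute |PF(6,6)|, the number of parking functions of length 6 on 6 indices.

|PF(6,6)| = 1·7^5 = 1×16807 = 16807 (Konheim–Weiss)
E.g. (2,3,1,4,3,1) → sorted (1,1,2,3,3,4): b_i ≤ i ∀i, a PF.

16807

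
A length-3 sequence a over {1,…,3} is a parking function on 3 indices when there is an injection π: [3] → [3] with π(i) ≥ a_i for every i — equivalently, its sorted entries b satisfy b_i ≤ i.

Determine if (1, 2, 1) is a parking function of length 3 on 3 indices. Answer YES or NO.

Order a: b = (1, 1, 2).
  b_1=1 ≤ 1
  b_2=1 ≤ 2
  b_3=2 ≤ 3
All bounds hold ⇒ YES

YES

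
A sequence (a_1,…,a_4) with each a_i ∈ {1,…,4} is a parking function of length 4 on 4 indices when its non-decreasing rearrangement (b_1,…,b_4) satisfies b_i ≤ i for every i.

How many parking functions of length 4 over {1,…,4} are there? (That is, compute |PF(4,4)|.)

Count = (4−4+1)·(4+1)^(4−1) = 1×125 = 125
One tuple (3,2,1,4) → sorted (1,2,3,4): b_i ≤ i ∀i, a PF.

125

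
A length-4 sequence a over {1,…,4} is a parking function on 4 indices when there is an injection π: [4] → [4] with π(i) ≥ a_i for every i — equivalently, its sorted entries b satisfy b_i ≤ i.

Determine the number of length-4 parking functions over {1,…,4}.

125

#PF = (4−4+1)·(4+1)^(4−1) = 1×125 = 125 (Pollak)
Example (4,1,1,2) → sorted (1,1,2,4): b_i ≤ i ∀i, a PF.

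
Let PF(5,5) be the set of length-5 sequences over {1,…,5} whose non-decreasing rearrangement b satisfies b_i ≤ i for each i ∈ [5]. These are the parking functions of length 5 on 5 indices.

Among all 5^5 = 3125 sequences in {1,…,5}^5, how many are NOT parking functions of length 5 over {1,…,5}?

1829

|PF(5,5)| = 1·6^4 = 1·1296 = 1296 (Pollak)
Example (3,4,3,5,5) → sorted (3,3,4,5,5): b_1=3>1, not a PF.
So 3125 − 1296 = 1829 fail.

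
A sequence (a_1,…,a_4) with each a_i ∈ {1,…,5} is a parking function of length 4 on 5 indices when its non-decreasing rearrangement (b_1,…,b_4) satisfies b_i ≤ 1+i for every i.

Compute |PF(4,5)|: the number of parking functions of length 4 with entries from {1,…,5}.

|PF| = 2·6^3 = 2×216 = 432 (Konheim–Weiss)
One tuple (3,3,1,4) → sorted (1,3,3,4): b_i ≤ 1+i ∀i, a PF.

432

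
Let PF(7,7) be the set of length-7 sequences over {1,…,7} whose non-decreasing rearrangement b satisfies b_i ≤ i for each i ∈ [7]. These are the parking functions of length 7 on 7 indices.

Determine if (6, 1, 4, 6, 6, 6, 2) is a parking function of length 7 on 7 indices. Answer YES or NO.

Sorted: b = (1, 2, 4, 6, 6, 6, 6).
  b_1=1 ≤ 1
  b_2=2 ≤ 2
  b_3=4 > 3
  fails at i=3 ⇒ NO

NO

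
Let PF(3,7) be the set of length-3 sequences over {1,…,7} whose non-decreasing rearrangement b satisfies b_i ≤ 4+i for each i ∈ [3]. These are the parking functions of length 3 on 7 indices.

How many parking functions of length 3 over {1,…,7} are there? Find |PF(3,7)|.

320

|PF(3,7)| = (7−3+1)·(7+1)^(3−1) = 5 · 64 = 320 (Konheim–Weiss)
One tuple (4,5,6) → sorted (4,5,6): b_i ≤ 4+i ∀i, a PF.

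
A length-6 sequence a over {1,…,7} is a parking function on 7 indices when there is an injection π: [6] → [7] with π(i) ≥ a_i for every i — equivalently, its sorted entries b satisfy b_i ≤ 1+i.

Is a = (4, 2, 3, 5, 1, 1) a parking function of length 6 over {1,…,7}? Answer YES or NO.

YES

Sorted: b = (1, 1, 2, 3, 4, 5).
  b_1=1 ≤ 2
  b_2=1 ≤ 3
  b_3=2 ≤ 4
  b_4=3 ≤ 5
  b_5=4 ≤ 6
  b_6=5 ≤ 7
All bounds hold ⇒ YES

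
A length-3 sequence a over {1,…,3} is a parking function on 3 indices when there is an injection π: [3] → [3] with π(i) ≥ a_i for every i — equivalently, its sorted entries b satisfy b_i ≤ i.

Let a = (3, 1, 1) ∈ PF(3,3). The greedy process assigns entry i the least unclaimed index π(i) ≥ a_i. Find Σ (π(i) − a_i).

Σπ = 6 ({1..3} each once); Σa = 3+1+1 = 5; disp = 6−5 = 1.

1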